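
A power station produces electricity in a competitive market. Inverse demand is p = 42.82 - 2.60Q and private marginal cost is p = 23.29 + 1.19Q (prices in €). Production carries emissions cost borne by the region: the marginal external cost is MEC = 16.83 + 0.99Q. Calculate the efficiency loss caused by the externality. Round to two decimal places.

DWL = €50.31

Market equilibrium (private): 23.29 + 1.19Q = 42.82 - 2.60Q → Q_m = 5.1530.
Social marginal cost = private MC + MEC = 40.12 + 2.18Q.
Set SMC = demand: 40.12 + 2.18Q = 42.82 - 2.60Q → Q* = 0.5649.
Between Q* and Q_m the wedge SMC − demand runs linearly from 0 to MEC(Q_m), so the loss is a triangle.
DWL = ½ × 4.5881 × 21.9315 = 50.3120.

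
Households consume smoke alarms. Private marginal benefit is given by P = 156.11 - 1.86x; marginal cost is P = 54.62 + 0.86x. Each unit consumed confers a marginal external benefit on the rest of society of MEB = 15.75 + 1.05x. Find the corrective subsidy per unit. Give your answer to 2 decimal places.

subsidy = 89.46 per unit

Social marginal benefit = demand + MEB = 171.86 - 0.81x.
Set SMB = MC: 171.86 - 0.81x = 54.62 + 0.86x → x* = 70.2036.
The Pigouvian subsidy equals MEB at x*: 15.75 + 1.05×70.2036 = 89.4638.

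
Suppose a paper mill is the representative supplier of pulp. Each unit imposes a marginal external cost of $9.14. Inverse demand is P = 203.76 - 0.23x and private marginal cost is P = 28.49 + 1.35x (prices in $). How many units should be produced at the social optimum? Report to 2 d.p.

x* = 105.15

Social marginal cost = private MC + MEC = 37.63 + 1.35x.
Set SMC = demand: 37.63 + 1.35x = 203.76 - 0.23x → x* = 105.1456.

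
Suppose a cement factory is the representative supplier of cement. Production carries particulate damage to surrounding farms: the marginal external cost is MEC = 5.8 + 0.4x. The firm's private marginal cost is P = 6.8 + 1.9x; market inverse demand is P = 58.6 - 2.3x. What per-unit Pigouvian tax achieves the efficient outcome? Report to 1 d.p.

tax = 9.8 per unit

Social marginal cost = private MC + MEC = 12.6 + 2.3x.
Set SMC = demand: 12.6 + 2.3x = 58.6 - 2.3x → x* = 10.0000.
The Pigouvian tax equals MEC at x*: 5.8 + 0.4×10.0000 = 9.8000.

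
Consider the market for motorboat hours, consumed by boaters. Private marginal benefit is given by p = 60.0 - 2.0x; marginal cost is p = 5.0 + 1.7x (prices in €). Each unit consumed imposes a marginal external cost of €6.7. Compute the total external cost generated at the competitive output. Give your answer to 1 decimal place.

Market equilibrium (private): 5.0 + 1.7x = 60.0 - 2.0x → x_m = 14.8649.
Total external cost = MEC × x_m = 6.7 × 14.8649 = 99.5948.

€99.6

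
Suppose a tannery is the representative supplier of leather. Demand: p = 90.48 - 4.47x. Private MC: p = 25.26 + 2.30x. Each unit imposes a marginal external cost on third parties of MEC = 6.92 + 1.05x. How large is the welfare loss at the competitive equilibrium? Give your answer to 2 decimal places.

DWL = 18.56

Market equilibrium (private): 25.26 + 2.30x = 90.48 - 4.47x → x_m = 9.6337.
Social marginal cost = private MC + MEC = 32.18 + 3.35x.
Set SMC = demand: 32.18 + 3.35x = 90.48 - 4.47x → x* = 7.4552.
Height of the DWL triangle at x_m is SMC(x_m) − demand(x_m) = MEC(x_m) = 17.0354.
DWL = ½ × 2.1785 × 17.0354 = 18.5558.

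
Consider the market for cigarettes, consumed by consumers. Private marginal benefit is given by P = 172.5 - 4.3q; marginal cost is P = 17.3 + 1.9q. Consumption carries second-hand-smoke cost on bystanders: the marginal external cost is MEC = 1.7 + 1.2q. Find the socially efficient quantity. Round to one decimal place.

Social marginal benefit = demand − MEC = 170.8 - 5.5q.
Set SMB = MC: 170.8 - 5.5q = 17.3 + 1.9q → q* = 20.7432.

q* = 20.7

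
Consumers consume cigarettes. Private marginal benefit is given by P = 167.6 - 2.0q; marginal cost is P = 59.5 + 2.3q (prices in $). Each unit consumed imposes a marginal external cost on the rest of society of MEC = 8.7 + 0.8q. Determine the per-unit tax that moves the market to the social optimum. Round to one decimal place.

Social marginal benefit = demand − MEC = 158.9 - 2.8q.
Set SMB = MC: 158.9 - 2.8q = 59.5 + 2.3q → q* = 19.4902.
The Pigouvian tax equals MEC at q*: 8.7 + 0.8×19.4902 = 24.2922.

tax = $24.3 per unit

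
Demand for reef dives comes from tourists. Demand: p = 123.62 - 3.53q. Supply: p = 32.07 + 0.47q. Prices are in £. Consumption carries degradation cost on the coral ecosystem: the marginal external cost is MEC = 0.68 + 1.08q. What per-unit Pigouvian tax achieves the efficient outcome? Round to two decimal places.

tax = £20.00 per unit

Social marginal benefit = demand − MEC = 122.94 - 4.61q.
Set SMB = MC: 122.94 - 4.61q = 32.07 + 0.47q → q* = 17.8878.
The Pigouvian tax equals MEC at q*: 0.68 + 1.08×17.8878 = 19.9988.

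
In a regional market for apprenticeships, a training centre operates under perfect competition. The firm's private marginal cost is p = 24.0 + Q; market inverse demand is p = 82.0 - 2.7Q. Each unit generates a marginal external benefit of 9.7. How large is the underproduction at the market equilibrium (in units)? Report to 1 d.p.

Market equilibrium (private): 24.0 + Q = 82.0 - 2.7Q → Q_m = 15.6757.
Social marginal cost = private MC − MEB = 14.3 + Q.
Set SMC = demand: 14.3 + Q = 82.0 - 2.7Q → Q* = 18.2973.
Gap = |15.6757 − 18.2973| = 2.6216.

2.6 units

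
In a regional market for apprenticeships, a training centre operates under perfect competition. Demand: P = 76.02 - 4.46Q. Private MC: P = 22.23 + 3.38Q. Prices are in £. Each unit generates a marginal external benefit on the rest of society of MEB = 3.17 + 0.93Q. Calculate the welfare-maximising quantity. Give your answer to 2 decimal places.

Q* = 8.24

Social marginal cost = private MC − MEB = 19.06 + 2.45Q.
Set SMC = demand: 19.06 + 2.45Q = 76.02 - 4.46Q → Q* = 8.2431.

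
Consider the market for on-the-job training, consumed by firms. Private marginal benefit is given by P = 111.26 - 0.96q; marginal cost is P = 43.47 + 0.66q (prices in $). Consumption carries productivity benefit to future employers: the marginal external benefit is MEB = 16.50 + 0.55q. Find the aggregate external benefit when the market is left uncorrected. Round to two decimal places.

Market equilibrium (private): 43.47 + 0.66q = 111.26 - 0.96q → q_m = 41.8457.
Total external benefit = ∫₀^{q_m} (16.50 + 0.55q) dq = 16.50×41.8457 + ½×0.55×41.8457² = 1171.9963.

$1172.00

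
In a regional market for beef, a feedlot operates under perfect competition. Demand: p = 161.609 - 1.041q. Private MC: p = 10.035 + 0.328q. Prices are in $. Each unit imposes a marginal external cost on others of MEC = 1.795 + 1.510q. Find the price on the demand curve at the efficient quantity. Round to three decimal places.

Social marginal cost = private MC + MEC = 11.830 + 1.838q.
Set SMC = demand: 11.830 + 1.838q = 161.609 - 1.041q → q* = 52.0247.
Consumer price on the demand curve at q*: 161.609 − 1.041×52.0247 = 107.4513.

P = $107.451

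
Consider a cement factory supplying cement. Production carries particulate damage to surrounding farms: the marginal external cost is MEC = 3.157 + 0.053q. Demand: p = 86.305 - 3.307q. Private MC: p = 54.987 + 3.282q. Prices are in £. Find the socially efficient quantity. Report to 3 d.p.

Social marginal cost = private MC + MEC = 58.144 + 3.335q.
Set SMC = demand: 58.144 + 3.335q = 86.305 - 3.307q → q* = 4.2398.

q* = 4.240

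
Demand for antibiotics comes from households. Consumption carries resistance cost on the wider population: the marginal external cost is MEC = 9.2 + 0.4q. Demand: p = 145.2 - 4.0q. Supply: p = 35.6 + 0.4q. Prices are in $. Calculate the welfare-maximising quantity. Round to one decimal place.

Social marginal benefit = demand − MEC = 136.0 - 4.4q.
Set SMB = MC: 136.0 - 4.4q = 35.6 + 0.4q → q* = 20.9167.

q* = 20.9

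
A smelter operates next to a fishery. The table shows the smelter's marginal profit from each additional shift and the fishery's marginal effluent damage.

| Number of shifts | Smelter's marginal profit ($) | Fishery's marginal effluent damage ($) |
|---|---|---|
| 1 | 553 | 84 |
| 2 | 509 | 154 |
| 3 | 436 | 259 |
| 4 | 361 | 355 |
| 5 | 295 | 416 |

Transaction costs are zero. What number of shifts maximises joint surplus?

Bargaining reaches the level where marginal profit last exceeds marginal effluent damage.
That holds through level 4 (361 ≥ 355) but not at 5 (295 < 416).

4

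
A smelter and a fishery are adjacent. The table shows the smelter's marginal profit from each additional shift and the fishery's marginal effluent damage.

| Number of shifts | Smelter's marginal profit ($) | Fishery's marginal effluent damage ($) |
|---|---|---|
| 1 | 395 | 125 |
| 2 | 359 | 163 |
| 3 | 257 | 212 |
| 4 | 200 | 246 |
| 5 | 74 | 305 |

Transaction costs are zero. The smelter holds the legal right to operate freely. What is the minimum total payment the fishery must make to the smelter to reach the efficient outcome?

$274

Left alone the smelter would choose level 5 (marginal profit stays positive).
Efficient level: k* = 3 (marginal profit ≥ marginal effluent damage through 3).
The fishery must at least cover the smelter's forgone profit from cutting 5→3: 200 + 74 = 274.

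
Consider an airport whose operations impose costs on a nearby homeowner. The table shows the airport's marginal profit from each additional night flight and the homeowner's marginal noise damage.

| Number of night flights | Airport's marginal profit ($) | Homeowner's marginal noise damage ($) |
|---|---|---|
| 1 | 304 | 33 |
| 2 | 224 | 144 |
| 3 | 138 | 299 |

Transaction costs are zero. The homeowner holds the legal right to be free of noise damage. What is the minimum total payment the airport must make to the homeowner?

Efficient level: marginal profit ≥ marginal noise damage through level 2, so k* = 2.
With the homeowner holding the right, the airport must at least compensate total damage at k*: 33 + 144 = 177.

$177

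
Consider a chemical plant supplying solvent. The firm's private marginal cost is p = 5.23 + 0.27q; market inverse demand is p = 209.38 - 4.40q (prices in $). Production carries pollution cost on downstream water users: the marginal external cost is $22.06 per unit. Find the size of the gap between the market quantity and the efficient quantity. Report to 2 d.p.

4.72 units

Market equilibrium (private): 5.23 + 0.27q = 209.38 - 4.40q → q_m = 43.7152.
Social marginal cost = private MC + MEC = 27.29 + 0.27q.
Set SMC = demand: 27.29 + 0.27q = 209.38 - 4.40q → q* = 38.9914.
Gap = |43.7152 − 38.9914| = 4.7238.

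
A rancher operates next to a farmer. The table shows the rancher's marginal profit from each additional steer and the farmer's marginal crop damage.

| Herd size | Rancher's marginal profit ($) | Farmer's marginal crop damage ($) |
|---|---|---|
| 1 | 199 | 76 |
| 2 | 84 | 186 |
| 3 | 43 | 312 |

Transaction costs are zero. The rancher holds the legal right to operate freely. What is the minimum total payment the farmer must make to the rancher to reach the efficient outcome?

$127

Left alone the rancher would choose level 3 (marginal profit stays positive).
Efficient level: k* = 1 (marginal profit ≥ marginal crop damage through 1).
The farmer must at least cover the rancher's forgone profit from cutting 3→1: 84 + 43 = 127.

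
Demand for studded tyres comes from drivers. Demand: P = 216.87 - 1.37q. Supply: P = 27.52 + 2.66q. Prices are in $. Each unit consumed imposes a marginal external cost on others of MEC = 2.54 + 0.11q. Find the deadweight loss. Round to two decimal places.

DWL = $7.18

Market equilibrium (private): 27.52 + 2.66q = 216.87 - 1.37q → q_m = 46.9851.
Social marginal benefit = demand − MEC = 214.33 - 1.48q.
Set SMB = MC: 214.33 - 1.48q = 27.52 + 2.66q → q* = 45.1232.
The welfare-loss triangle has base |q_m − q*| and height MEC(q_m) (the vertical gap between SMB and MC is zero at q* and MEC at q_m).
DWL = ½ × 1.8619 × 7.7084 = 7.1761.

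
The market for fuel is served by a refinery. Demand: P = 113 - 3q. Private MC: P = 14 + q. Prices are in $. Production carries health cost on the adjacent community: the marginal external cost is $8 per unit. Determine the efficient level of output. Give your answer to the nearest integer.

q* = 23

Social marginal cost = private MC + MEC = 22 + q.
Set SMC = demand: 22 + q = 113 - 3q → q* = 22.7500.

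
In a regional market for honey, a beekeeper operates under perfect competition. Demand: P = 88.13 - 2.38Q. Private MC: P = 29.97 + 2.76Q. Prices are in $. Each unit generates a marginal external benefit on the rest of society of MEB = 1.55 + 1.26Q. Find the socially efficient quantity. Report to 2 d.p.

Q* = 15.39

Social marginal cost = private MC − MEB = 28.42 + 1.50Q.
Set SMC = demand: 28.42 + 1.50Q = 88.13 - 2.38Q → Q* = 15.3892.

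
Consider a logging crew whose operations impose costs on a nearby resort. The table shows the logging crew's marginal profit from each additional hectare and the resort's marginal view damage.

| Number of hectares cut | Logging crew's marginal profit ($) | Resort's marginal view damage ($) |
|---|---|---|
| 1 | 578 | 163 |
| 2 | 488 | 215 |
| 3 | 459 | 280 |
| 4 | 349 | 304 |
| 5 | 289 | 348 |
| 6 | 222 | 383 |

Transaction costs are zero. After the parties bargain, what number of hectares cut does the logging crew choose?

Bargaining reaches the level where marginal profit last exceeds marginal view damage.
That holds through level 4 (349 ≥ 304) but not at 5 (289 < 348).

4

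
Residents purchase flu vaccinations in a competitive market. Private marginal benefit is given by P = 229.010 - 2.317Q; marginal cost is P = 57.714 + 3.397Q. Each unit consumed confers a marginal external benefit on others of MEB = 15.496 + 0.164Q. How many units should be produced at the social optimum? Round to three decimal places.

Q* = 33.656

Social marginal benefit = demand + MEB = 244.506 - 2.153Q.
Set SMB = MC: 244.506 - 2.153Q = 57.714 + 3.397Q → Q* = 33.6562.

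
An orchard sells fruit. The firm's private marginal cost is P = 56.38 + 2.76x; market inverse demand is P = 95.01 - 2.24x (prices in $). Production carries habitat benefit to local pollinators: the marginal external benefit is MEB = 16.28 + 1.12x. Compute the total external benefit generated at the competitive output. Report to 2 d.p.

$159.21

Market equilibrium (private): 56.38 + 2.76x = 95.01 - 2.24x → x_m = 7.7260.
Total external benefit = ∫₀^{x_m} (16.28 + 1.12x) dx = 16.28×7.7260 + ½×1.12×7.7260² = 159.2063.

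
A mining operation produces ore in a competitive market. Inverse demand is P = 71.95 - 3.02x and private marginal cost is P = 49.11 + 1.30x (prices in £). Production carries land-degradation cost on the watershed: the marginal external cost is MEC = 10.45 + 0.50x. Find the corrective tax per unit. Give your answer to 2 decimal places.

Social marginal cost = private MC + MEC = 59.56 + 1.80x.
Set SMC = demand: 59.56 + 1.80x = 71.95 - 3.02x → x* = 2.5705.
The Pigouvian tax equals MEC at x*: 10.45 + 0.50×2.5705 = 11.7353.

tax = £11.74 per unit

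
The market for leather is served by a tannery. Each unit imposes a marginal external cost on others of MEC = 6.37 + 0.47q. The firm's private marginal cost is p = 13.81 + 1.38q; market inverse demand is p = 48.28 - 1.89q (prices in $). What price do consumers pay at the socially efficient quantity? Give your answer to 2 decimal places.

Social marginal cost = private MC + MEC = 20.18 + 1.85q.
Set SMC = demand: 20.18 + 1.85q = 48.28 - 1.89q → q* = 7.5134.
Consumer price on the demand curve at q*: 48.28 − 1.89×7.5134 = 34.0797.

P = $34.08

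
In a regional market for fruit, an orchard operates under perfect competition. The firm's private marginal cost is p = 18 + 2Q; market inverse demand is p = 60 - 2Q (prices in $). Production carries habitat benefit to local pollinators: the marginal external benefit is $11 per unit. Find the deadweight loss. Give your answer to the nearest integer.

Market equilibrium (private): 18 + 2Q = 60 - 2Q → Q_m = 10.5000.
Social marginal cost = private MC − MEB = 7 + 2Q.
Set SMC = demand: 7 + 2Q = 60 - 2Q → Q* = 13.2500.
Height of the DWL triangle at Q_m is demand(Q_m) − SMC(Q_m) = MEB(Q_m) = 11.0000.
DWL = ½ × 2.7500 × 11.0000 = 15.1250.

DWL = $15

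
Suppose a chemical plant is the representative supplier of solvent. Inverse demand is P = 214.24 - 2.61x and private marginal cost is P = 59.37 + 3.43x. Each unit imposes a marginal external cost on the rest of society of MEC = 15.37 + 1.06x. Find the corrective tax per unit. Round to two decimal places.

Social marginal cost = private MC + MEC = 74.74 + 4.49x.
Set SMC = demand: 74.74 + 4.49x = 214.24 - 2.61x → x* = 19.6479.
The Pigouvian tax equals MEC at x*: 15.37 + 1.06×19.6479 = 36.1968.

tax = 36.20 per unit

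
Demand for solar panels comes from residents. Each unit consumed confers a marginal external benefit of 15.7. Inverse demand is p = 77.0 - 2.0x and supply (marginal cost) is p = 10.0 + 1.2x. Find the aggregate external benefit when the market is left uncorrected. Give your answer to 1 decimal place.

328.7

Market equilibrium (private): 10.0 + 1.2x = 77.0 - 2.0x → x_m = 20.9375.
Total external benefit = MEB × x_m = 15.7 × 20.9375 = 328.7188.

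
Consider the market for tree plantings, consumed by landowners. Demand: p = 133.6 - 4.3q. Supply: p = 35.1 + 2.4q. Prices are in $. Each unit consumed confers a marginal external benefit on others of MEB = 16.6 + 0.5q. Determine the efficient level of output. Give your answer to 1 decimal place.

Social marginal benefit = demand + MEB = 150.2 - 3.8q.
Set SMB = MC: 150.2 - 3.8q = 35.1 + 2.4q → q* = 18.5645.

q* = 18.6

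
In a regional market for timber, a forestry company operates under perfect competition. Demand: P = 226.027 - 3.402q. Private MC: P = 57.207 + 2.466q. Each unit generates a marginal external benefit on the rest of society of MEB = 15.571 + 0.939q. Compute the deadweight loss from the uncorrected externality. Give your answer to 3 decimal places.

DWL = 183.966

Market equilibrium (private): 57.207 + 2.466q = 226.027 - 3.402q → q_m = 28.7696.
Social marginal cost = private MC − MEB = 41.636 + 1.527q.
Set SMC = demand: 41.636 + 1.527q = 226.027 - 3.402q → q* = 37.4094.
Between q* and q_m the wedge demand − SMC runs linearly from 0 to MEB(q_m), so the loss is a triangle.
DWL = ½ × 8.6398 × 42.5857 = 183.9660.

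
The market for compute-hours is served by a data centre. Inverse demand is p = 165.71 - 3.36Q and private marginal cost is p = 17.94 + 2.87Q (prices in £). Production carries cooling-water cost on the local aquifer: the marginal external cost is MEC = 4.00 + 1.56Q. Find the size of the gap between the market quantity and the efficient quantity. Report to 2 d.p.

5.26 units

Market equilibrium (private): 17.94 + 2.87Q = 165.71 - 3.36Q → Q_m = 23.7191.
Social marginal cost = private MC + MEC = 21.94 + 4.43Q.
Set SMC = demand: 21.94 + 4.43Q = 165.71 - 3.36Q → Q* = 18.4557.
Gap = |23.7191 − 18.4557| = 5.2634.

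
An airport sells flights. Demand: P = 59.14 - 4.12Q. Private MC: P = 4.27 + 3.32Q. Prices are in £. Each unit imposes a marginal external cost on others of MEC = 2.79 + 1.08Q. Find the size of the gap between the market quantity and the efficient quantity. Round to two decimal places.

1.26 units

Market equilibrium (private): 4.27 + 3.32Q = 59.14 - 4.12Q → Q_m = 7.3750.
Social marginal cost = private MC + MEC = 7.06 + 4.40Q.
Set SMC = demand: 7.06 + 4.40Q = 59.14 - 4.12Q → Q* = 6.1127.
Gap = |7.3750 − 6.1127| = 1.2623.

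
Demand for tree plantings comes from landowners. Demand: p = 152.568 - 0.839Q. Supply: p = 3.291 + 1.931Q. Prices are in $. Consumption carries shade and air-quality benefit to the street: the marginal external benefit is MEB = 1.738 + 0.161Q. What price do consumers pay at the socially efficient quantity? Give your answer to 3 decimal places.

Social marginal benefit = demand + MEB = 154.306 - 0.678Q.
Set SMB = MC: 154.306 - 0.678Q = 3.291 + 1.931Q → Q* = 57.8823.
Consumer price on the demand curve at Q*: 152.568 − 0.839×57.8823 = 104.0048.

P = $104.005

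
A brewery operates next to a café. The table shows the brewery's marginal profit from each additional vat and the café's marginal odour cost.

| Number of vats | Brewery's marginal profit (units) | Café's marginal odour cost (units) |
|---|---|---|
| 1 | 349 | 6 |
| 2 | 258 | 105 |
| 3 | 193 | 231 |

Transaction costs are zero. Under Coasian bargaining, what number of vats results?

2

Bargaining reaches the level where marginal profit last exceeds marginal odour cost.
That holds through level 2 (258 ≥ 105) but not at 3 (193 < 231).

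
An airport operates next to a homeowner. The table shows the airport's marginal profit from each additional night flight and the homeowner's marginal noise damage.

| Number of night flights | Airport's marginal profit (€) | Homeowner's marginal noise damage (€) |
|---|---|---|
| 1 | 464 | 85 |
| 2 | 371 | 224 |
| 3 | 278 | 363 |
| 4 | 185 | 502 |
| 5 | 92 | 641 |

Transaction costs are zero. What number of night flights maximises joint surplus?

2

Bargaining reaches the level where marginal profit last exceeds marginal noise damage.
That holds through level 2 (371 ≥ 224) but not at 3 (278 < 363).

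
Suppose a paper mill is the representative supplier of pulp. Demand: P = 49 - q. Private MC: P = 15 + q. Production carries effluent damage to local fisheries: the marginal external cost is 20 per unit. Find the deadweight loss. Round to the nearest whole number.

Market equilibrium (private): 15 + q = 49 - q → q_m = 17.0000.
Social marginal cost = private MC + MEC = 35 + q.
Set SMC = demand: 35 + q = 49 - q → q* = 7.0000.
The welfare-loss triangle has base |q_m − q*| and height MEC(q_m) (the vertical gap between SMC and demand is zero at q* and MEC at q_m).
DWL = ½ × 10.0000 × 20.0000 = 100.0000.

DWL = 100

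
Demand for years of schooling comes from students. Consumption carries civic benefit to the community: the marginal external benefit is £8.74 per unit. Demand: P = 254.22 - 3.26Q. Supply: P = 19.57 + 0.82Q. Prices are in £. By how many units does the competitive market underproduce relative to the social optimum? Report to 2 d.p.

2.14 units

Market equilibrium (private): 19.57 + 0.82Q = 254.22 - 3.26Q → Q_m = 57.5123.
Social marginal benefit = demand + MEB = 262.96 - 3.26Q.
Set SMB = MC: 262.96 - 3.26Q = 19.57 + 0.82Q → Q* = 59.6544.
Gap = |57.5123 − 59.6544| = 2.1421.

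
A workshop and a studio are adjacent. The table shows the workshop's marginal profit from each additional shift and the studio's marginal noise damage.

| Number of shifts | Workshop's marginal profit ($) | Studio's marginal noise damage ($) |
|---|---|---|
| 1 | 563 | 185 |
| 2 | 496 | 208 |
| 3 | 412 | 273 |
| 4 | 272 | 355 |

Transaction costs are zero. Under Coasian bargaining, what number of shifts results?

Bargaining reaches the level where marginal profit last exceeds marginal noise damage.
That holds through level 3 (412 ≥ 273) but not at 4 (272 < 355).

3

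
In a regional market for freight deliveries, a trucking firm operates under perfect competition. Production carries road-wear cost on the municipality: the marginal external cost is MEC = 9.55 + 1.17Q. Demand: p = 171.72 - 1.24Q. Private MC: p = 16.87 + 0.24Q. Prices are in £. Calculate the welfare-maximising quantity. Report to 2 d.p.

Social marginal cost = private MC + MEC = 26.42 + 1.41Q.
Set SMC = demand: 26.42 + 1.41Q = 171.72 - 1.24Q → Q* = 54.8302.

Q* = 54.83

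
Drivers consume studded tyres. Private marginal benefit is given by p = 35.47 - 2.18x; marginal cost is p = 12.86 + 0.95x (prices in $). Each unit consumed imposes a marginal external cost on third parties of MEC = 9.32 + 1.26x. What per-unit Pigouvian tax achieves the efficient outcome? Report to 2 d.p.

Social marginal benefit = demand − MEC = 26.15 - 3.44x.
Set SMB = MC: 26.15 - 3.44x = 12.86 + 0.95x → x* = 3.0273.
The Pigouvian tax equals MEC at x*: 9.32 + 1.26×3.0273 = 13.1344.

tax = $13.13 per unit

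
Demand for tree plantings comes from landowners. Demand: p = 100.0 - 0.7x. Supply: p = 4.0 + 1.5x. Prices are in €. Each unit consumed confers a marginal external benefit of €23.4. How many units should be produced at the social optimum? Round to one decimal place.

Social marginal benefit = demand + MEB = 123.4 - 0.7x.
Set SMB = MC: 123.4 - 0.7x = 4.0 + 1.5x → x* = 54.2727.

x* = 54.3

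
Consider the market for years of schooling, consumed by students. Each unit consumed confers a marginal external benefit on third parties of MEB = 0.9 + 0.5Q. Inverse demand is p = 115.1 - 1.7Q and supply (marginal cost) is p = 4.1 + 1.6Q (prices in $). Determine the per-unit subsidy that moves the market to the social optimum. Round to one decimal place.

Social marginal benefit = demand + MEB = 116.0 - 1.2Q.
Set SMB = MC: 116.0 - 1.2Q = 4.1 + 1.6Q → Q* = 39.9643.
The Pigouvian subsidy equals MEB at Q*: 0.9 + 0.5×39.9643 = 20.8822.

subsidy = $20.9 per unit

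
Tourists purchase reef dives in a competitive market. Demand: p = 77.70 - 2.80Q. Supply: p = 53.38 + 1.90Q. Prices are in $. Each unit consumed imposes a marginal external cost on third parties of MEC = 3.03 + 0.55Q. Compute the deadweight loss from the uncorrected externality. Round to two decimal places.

Market equilibrium (private): 53.38 + 1.90Q = 77.70 - 2.80Q → Q_m = 5.1745.
Social marginal benefit = demand − MEC = 74.67 - 3.35Q.
Set SMB = MC: 74.67 - 3.35Q = 53.38 + 1.90Q → Q* = 4.0552.
The welfare-loss triangle has base |Q_m − Q*| and height MEC(Q_m) (the vertical gap between SMB and MC is zero at Q* and MEC at Q_m).
DWL = ½ × 1.1193 × 5.8760 = 3.2885.

DWL = $3.29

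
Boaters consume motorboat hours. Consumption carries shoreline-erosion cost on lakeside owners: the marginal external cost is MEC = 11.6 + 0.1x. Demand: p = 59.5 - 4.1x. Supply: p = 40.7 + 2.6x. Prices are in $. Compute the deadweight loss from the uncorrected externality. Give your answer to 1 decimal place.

Market equilibrium (private): 40.7 + 2.6x = 59.5 - 4.1x → x_m = 2.8060.
Social marginal benefit = demand − MEC = 47.9 - 4.2x.
Set SMB = MC: 47.9 - 4.2x = 40.7 + 2.6x → x* = 1.0588.
Height of the DWL triangle at x_m is MC(x_m) − SMB(x_m) = MEC(x_m) = 11.8806.
DWL = ½ × 1.7472 × 11.8806 = 10.3789.

DWL = $10.4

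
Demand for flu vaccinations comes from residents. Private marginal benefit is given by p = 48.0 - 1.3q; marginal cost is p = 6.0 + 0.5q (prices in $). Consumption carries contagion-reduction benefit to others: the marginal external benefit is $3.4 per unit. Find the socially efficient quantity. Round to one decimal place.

Social marginal benefit = demand + MEB = 51.4 - 1.3q.
Set SMB = MC: 51.4 - 1.3q = 6.0 + 0.5q → q* = 25.2222.

q* = 25.2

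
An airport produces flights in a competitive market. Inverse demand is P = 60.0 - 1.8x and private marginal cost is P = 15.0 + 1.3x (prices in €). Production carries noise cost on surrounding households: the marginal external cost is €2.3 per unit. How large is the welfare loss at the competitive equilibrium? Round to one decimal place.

DWL = €0.9

Market equilibrium (private): 15.0 + 1.3x = 60.0 - 1.8x → x_m = 14.5161.
Social marginal cost = private MC + MEC = 17.3 + 1.3x.
Set SMC = demand: 17.3 + 1.3x = 60.0 - 1.8x → x* = 13.7742.
The loss is the area between SMC and demand from x* to x_m; with linear curves that's a triangle of height MEC(x_m).
DWL = ½ × 0.7419 × 2.3000 = 0.8532.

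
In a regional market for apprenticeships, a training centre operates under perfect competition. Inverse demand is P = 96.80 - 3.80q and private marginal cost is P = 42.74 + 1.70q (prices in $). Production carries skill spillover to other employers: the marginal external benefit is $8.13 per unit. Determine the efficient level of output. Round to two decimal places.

q* = 11.31

Social marginal cost = private MC − MEB = 34.61 + 1.70q.
Set SMC = demand: 34.61 + 1.70q = 96.80 - 3.80q → q* = 11.3073.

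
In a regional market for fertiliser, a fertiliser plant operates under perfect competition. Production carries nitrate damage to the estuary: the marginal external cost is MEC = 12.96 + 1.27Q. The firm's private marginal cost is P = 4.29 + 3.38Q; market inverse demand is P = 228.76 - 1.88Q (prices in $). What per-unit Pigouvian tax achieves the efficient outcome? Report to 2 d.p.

Social marginal cost = private MC + MEC = 17.25 + 4.65Q.
Set SMC = demand: 17.25 + 4.65Q = 228.76 - 1.88Q → Q* = 32.3905.
The Pigouvian tax equals MEC at Q*: 12.96 + 1.27×32.3905 = 54.0959.

tax = $54.10 per unit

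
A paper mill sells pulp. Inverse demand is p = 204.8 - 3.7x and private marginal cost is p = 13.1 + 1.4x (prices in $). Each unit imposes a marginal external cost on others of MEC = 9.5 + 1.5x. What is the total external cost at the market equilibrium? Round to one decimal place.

Market equilibrium (private): 13.1 + 1.4x = 204.8 - 3.7x → x_m = 37.5882.
Total external cost = ∫₀^{x_m} (9.5 + 1.5x) dx = 9.5×37.5882 + ½×1.5×37.5882² = 1416.7425.

$1416.7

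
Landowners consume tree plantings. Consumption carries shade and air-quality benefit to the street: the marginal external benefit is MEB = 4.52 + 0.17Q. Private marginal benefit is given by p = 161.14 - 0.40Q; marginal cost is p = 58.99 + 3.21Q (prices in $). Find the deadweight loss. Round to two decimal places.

Market equilibrium (private): 58.99 + 3.21Q = 161.14 - 0.40Q → Q_m = 28.2964.
Social marginal benefit = demand + MEB = 165.66 - 0.23Q.
Set SMB = MC: 165.66 - 0.23Q = 58.99 + 3.21Q → Q* = 31.0087.
Between Q* and Q_m the wedge SMB − MC runs linearly from 0 to MEB(Q_m), so the loss is a triangle.
DWL = ½ × 2.7123 × 9.3304 = 12.6534.

DWL = $12.65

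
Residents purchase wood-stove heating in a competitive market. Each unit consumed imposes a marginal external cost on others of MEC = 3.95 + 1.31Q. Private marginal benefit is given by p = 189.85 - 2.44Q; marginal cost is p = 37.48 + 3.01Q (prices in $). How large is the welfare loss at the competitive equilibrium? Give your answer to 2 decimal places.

Market equilibrium (private): 37.48 + 3.01Q = 189.85 - 2.44Q → Q_m = 27.9578.
Social marginal benefit = demand − MEC = 185.90 - 3.75Q.
Set SMB = MC: 185.90 - 3.75Q = 37.48 + 3.01Q → Q* = 21.9556.
The loss is the area between SMB and MC from Q* to Q_m; with linear curves that's a triangle of height MEC(Q_m).
DWL = ½ × 6.0022 × 40.5747 = 121.7687.

DWL = $121.77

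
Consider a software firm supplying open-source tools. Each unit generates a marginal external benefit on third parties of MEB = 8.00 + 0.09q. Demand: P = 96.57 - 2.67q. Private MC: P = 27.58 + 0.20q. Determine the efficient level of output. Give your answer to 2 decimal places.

Social marginal cost = private MC − MEB = 19.58 + 0.11q.
Set SMC = demand: 19.58 + 0.11q = 96.57 - 2.67q → q* = 27.6942.

q* = 27.69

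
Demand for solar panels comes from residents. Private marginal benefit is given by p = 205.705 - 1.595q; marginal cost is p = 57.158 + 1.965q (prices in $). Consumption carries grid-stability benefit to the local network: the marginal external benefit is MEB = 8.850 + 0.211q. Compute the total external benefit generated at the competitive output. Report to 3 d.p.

Market equilibrium (private): 57.158 + 1.965q = 205.705 - 1.595q → q_m = 41.7267.
Total external benefit = ∫₀^{q_m} (8.850 + 0.211q) dq = 8.850×41.7267 + ½×0.211×41.7267² = 552.9692.

$552.969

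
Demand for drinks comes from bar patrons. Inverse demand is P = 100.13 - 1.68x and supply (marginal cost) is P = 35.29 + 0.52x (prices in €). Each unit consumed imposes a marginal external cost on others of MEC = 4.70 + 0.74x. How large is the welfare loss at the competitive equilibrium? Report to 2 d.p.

DWL = €119.52

Market equilibrium (private): 35.29 + 0.52x = 100.13 - 1.68x → x_m = 29.4727.
Social marginal benefit = demand − MEC = 95.43 - 2.42x.
Set SMB = MC: 95.43 - 2.42x = 35.29 + 0.52x → x* = 20.4558.
Between x* and x_m the wedge MC − SMB runs linearly from 0 to MEC(x_m), so the loss is a triangle.
DWL = ½ × 9.0169 × 26.5098 = 119.5181.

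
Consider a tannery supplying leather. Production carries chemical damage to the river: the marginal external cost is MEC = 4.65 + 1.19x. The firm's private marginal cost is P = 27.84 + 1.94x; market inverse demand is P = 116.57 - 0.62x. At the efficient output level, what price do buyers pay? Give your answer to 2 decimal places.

Social marginal cost = private MC + MEC = 32.49 + 3.13x.
Set SMC = demand: 32.49 + 3.13x = 116.57 - 0.62x → x* = 22.4213.
Consumer price on the demand curve at x*: 116.57 − 0.62×22.4213 = 102.6688.

P = 102.67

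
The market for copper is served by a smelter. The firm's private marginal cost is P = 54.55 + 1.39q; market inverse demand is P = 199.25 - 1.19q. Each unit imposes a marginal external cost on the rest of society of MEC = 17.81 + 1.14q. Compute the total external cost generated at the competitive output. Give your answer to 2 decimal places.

2791.85

Market equilibrium (private): 54.55 + 1.39q = 199.25 - 1.19q → q_m = 56.0853.
Total external cost = ∫₀^{q_m} (17.81 + 1.14q) dq = 17.81×56.0853 + ½×1.14×56.0853² = 2791.8489.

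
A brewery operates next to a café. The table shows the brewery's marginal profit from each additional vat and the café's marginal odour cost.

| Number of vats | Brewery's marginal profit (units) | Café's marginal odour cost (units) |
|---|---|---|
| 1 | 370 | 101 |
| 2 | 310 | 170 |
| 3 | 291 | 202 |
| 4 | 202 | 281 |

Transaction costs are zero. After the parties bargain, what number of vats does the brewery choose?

Bargaining reaches the level where marginal profit last exceeds marginal odour cost.
That holds through level 3 (291 ≥ 202) but not at 4 (202 < 281).

3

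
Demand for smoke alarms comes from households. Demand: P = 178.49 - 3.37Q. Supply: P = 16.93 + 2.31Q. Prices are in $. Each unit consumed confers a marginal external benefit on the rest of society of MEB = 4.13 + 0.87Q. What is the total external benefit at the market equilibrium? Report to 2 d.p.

Market equilibrium (private): 16.93 + 2.31Q = 178.49 - 3.37Q → Q_m = 28.4437.
Total external benefit = ∫₀^{Q_m} (4.13 + 0.87Q) dQ = 4.13×28.4437 + ½×0.87×28.4437² = 469.4067.

$469.41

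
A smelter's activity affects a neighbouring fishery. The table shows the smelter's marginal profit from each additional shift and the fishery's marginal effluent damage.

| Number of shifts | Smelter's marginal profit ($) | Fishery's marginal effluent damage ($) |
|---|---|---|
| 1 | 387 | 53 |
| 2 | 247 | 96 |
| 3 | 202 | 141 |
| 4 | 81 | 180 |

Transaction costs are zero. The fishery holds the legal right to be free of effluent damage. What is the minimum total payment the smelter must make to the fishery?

Efficient level: marginal profit ≥ marginal effluent damage through level 3, so k* = 3.
With the fishery holding the right, the smelter must at least compensate total damage at k*: 53 + 96 + 141 = 290.

$290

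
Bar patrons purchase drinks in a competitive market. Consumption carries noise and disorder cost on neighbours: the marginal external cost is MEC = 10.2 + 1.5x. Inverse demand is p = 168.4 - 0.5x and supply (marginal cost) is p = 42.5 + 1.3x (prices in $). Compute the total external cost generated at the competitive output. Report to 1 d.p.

Market equilibrium (private): 42.5 + 1.3x = 168.4 - 0.5x → x_m = 69.9444.
Total external cost = ∫₀^{x_m} (10.2 + 1.5x) dx = 10.2×69.9444 + ½×1.5×69.9444² = 4382.5972.

$4382.6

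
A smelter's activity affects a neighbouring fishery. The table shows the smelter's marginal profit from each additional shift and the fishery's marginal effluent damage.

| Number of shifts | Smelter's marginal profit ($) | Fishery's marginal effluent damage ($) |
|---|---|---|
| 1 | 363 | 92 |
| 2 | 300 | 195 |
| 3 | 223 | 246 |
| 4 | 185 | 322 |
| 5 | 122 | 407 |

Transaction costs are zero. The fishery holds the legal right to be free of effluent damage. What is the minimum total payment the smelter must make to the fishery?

$287

Efficient level: marginal profit ≥ marginal effluent damage through level 2, so k* = 2.
With the fishery holding the right, the smelter must at least compensate total damage at k*: 92 + 195 = 287.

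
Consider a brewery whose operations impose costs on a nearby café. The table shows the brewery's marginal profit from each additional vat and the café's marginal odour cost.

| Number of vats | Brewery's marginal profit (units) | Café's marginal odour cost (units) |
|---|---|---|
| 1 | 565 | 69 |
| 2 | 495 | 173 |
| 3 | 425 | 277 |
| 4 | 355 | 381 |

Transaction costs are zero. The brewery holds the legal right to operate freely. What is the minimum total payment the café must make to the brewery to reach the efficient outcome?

355

Left alone the brewery would choose level 4 (marginal profit stays positive).
Efficient level: k* = 3 (marginal profit ≥ marginal odour cost through 3).
The café must at least cover the brewery's forgone profit from cutting 4→3: 355 = 355.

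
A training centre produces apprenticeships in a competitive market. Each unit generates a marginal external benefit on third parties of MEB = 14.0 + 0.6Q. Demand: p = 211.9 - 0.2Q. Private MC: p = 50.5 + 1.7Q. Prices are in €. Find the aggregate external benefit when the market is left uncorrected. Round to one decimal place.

Market equilibrium (private): 50.5 + 1.7Q = 211.9 - 0.2Q → Q_m = 84.9474.
Total external benefit = ∫₀^{Q_m} (14.0 + 0.6Q) dQ = 14.0×84.9474 + ½×0.6×84.9474² = 3354.0818.

€3354.1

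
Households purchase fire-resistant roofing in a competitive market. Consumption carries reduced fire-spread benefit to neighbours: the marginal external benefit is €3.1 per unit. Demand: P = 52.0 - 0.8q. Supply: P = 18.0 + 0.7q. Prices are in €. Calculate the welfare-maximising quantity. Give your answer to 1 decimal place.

Social marginal benefit = demand + MEB = 55.1 - 0.8q.
Set SMB = MC: 55.1 - 0.8q = 18.0 + 0.7q → q* = 24.7333.

q* = 24.7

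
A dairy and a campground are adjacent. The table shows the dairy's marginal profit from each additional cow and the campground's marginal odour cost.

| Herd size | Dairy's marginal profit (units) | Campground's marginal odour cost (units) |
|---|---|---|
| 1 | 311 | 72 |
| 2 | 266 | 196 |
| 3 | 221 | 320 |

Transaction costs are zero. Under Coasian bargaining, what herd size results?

Bargaining reaches the level where marginal profit last exceeds marginal odour cost.
That holds through level 2 (266 ≥ 196) but not at 3 (221 < 320).

2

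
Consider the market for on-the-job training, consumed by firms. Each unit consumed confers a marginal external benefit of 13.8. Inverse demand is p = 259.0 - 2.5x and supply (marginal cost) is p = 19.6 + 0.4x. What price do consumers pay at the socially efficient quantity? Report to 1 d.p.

Social marginal benefit = demand + MEB = 272.8 - 2.5x.
Set SMB = MC: 272.8 - 2.5x = 19.6 + 0.4x → x* = 87.3103.
Consumer price on the demand curve at x*: 259.0 − 2.5×87.3103 = 40.7243.

P = 40.7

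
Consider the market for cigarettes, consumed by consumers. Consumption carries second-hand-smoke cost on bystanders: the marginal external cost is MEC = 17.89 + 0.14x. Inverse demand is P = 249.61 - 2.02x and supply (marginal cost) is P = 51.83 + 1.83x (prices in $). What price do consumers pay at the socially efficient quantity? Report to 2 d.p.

P = $158.54

Social marginal benefit = demand − MEC = 231.72 - 2.16x.
Set SMB = MC: 231.72 - 2.16x = 51.83 + 1.83x → x* = 45.0852.
Consumer price on the demand curve at x*: 249.61 − 2.02×45.0852 = 158.5379.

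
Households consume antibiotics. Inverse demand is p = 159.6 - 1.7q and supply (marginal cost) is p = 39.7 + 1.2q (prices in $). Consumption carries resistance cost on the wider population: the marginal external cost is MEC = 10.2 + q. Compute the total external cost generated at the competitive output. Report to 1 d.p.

Market equilibrium (private): 39.7 + 1.2q = 159.6 - 1.7q → q_m = 41.3448.
Total external cost = ∫₀^{q_m} (10.2 + 1.0q) dq = 10.2×41.3448 + ½×1.0×41.3448² = 1276.4132.

$1276.4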